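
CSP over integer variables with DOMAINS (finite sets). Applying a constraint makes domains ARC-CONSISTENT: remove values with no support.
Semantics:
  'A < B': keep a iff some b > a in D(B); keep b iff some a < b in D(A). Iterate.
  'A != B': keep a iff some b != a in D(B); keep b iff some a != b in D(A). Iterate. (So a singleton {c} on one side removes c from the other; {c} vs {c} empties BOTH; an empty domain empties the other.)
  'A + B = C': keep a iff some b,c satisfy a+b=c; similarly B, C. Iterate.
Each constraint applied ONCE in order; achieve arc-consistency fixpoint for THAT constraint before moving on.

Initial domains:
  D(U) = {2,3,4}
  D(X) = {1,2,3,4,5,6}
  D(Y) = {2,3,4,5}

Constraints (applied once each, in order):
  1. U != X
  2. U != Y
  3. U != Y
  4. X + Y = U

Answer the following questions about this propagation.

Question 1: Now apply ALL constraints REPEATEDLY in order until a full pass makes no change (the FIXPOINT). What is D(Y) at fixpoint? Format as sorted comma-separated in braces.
Answer: {2,3}

Derivation:
pass 0 (initial): D(Y)={2,3,4,5}
pass 1: U {2,3,4}->{3,4}; X {1,2,3,4,5,6}->{1,2}; Y {2,3,4,5}->{2,3}
pass 2: no change
Fixpoint after 2 passes: D(Y) = {2,3}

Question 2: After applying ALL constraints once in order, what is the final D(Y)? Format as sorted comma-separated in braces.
Constraint 1 (U != X) on D(U)={2,3,4} D(X)={1,2,3,4,5,6}: no change
Constraint 2 (U != Y) on D(U)={2,3,4} D(Y)={2,3,4,5}: no change
Constraint 3 (U != Y) on D(U)={2,3,4} D(Y)={2,3,4,5}: no change
Constraint 4 (X + Y = U) on D(X)={1,2,3,4,5,6} D(Y)={2,3,4,5} D(U)={2,3,4}: X {1,2,3,4,5,6}->{1,2}; Y {2,3,4,5}->{2,3}; U {2,3,4}->{3,4}
So after all 4 constraints: D(Y) = {2,3}

Answer: {2,3}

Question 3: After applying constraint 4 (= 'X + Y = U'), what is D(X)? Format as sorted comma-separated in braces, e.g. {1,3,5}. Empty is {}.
Constraint 1 (U != X) on D(U)={2,3,4} D(X)={1,2,3,4,5,6}: no change
Constraint 2 (U != Y) on D(U)={2,3,4} D(Y)={2,3,4,5}: no change
Constraint 3 (U != Y) on D(U)={2,3,4} D(Y)={2,3,4,5}: no change
Constraint 4 (X + Y = U) on D(X)={1,2,3,4,5,6} D(Y)={2,3,4,5} D(U)={2,3,4}: X {1,2,3,4,5,6}->{1,2}; Y {2,3,4,5}->{2,3}; U {2,3,4}->{3,4}
So after constraint 4: D(X) = {1,2}

Answer: {1,2}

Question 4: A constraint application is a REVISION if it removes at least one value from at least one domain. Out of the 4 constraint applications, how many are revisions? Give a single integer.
Answer: 1

Derivation:
Constraint 1 (U != X) on D(U)={2,3,4} D(X)={1,2,3,4,5,6}: no change => not a revision
Constraint 2 (U != Y) on D(U)={2,3,4} D(Y)={2,3,4,5}: no change => not a revision
Constraint 3 (U != Y) on D(U)={2,3,4} D(Y)={2,3,4,5}: no change => not a revision
Constraint 4 (X + Y = U) on D(X)={1,2,3,4,5,6} D(Y)={2,3,4,5} D(U)={2,3,4}: X {1,2,3,4,5,6}->{1,2}; Y {2,3,4,5}->{2,3}; U {2,3,4}->{3,4} => REVISION
Total revisions = 1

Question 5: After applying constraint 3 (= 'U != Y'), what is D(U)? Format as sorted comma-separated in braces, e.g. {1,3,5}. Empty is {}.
Constraint 1 (U != X) on D(U)={2,3,4} D(X)={1,2,3,4,5,6}: no change
Constraint 2 (U != Y) on D(U)={2,3,4} D(Y)={2,3,4,5}: no change
Constraint 3 (U != Y) on D(U)={2,3,4} D(Y)={2,3,4,5}: no change
So after constraint 3: D(U) = {2,3,4}

Answer: {2,3,4}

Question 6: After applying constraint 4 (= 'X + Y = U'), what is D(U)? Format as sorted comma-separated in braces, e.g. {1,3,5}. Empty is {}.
Answer: {3,4}

Derivation:
Constraint 1 (U != X) on D(U)={2,3,4} D(X)={1,2,3,4,5,6}: no change
Constraint 2 (U != Y) on D(U)={2,3,4} D(Y)={2,3,4,5}: no change
Constraint 3 (U != Y) on D(U)={2,3,4} D(Y)={2,3,4,5}: no change
Constraint 4 (X + Y = U) on D(X)={1,2,3,4,5,6} D(Y)={2,3,4,5} D(U)={2,3,4}: X {1,2,3,4,5,6}->{1,2}; Y {2,3,4,5}->{2,3}; U {2,3,4}->{3,4}
So after constraint 4: D(U) = {3,4}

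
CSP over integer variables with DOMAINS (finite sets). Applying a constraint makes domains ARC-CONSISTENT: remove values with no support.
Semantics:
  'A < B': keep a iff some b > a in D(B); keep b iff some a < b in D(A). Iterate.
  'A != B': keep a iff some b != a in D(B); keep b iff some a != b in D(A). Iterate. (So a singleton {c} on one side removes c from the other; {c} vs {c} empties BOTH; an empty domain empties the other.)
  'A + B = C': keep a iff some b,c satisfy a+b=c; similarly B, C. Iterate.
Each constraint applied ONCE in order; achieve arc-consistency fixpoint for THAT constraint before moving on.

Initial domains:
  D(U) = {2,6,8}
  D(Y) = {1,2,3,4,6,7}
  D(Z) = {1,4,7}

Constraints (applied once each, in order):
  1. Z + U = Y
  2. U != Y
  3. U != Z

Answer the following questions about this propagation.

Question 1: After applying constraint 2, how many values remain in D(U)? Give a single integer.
Constraint 1 (Z + U = Y) on D(Z)={1,4,7} D(U)={2,6,8} D(Y)={1,2,3,4,6,7}: Z {1,4,7}->{1,4}; U {2,6,8}->{2,6}; Y {1,2,3,4,6,7}->{3,6,7}
Constraint 2 (U != Y) on D(U)={2,6} D(Y)={3,6,7}: no change
So after constraint 2: D(U)={2,6}, size = 2

Answer: 2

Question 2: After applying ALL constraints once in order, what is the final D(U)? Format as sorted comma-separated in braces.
Constraint 1 (Z + U = Y) on D(Z)={1,4,7} D(U)={2,6,8} D(Y)={1,2,3,4,6,7}: Z {1,4,7}->{1,4}; U {2,6,8}->{2,6}; Y {1,2,3,4,6,7}->{3,6,7}
Constraint 2 (U != Y) on D(U)={2,6} D(Y)={3,6,7}: no change
Constraint 3 (U != Z) on D(U)={2,6} D(Z)={1,4}: no change
So after all 3 constraints: D(U) = {2,6}

Answer: {2,6}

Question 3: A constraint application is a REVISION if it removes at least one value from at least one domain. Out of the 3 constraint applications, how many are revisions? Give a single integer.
Answer: 1

Derivation:
Constraint 1 (Z + U = Y) on D(Z)={1,4,7} D(U)={2,6,8} D(Y)={1,2,3,4,6,7}: Z {1,4,7}->{1,4}; U {2,6,8}->{2,6}; Y {1,2,3,4,6,7}->{3,6,7} => REVISION
Constraint 2 (U != Y) on D(U)={2,6} D(Y)={3,6,7}: no change => not a revision
Constraint 3 (U != Z) on D(U)={2,6} D(Z)={1,4}: no change => not a revision
Total revisions = 1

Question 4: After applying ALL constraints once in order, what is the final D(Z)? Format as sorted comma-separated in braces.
Constraint 1 (Z + U = Y) on D(Z)={1,4,7} D(U)={2,6,8} D(Y)={1,2,3,4,6,7}: Z {1,4,7}->{1,4}; U {2,6,8}->{2,6}; Y {1,2,3,4,6,7}->{3,6,7}
Constraint 2 (U != Y) on D(U)={2,6} D(Y)={3,6,7}: no change
Constraint 3 (U != Z) on D(U)={2,6} D(Z)={1,4}: no change
So after all 3 constraints: D(Z) = {1,4}

Answer: {1,4}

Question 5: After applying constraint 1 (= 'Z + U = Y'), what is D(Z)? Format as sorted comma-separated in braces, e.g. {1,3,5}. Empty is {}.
Constraint 1 (Z + U = Y) on D(Z)={1,4,7} D(U)={2,6,8} D(Y)={1,2,3,4,6,7}: Z {1,4,7}->{1,4}; U {2,6,8}->{2,6}; Y {1,2,3,4,6,7}->{3,6,7}
So after constraint 1: D(Z) = {1,4}

Answer: {1,4}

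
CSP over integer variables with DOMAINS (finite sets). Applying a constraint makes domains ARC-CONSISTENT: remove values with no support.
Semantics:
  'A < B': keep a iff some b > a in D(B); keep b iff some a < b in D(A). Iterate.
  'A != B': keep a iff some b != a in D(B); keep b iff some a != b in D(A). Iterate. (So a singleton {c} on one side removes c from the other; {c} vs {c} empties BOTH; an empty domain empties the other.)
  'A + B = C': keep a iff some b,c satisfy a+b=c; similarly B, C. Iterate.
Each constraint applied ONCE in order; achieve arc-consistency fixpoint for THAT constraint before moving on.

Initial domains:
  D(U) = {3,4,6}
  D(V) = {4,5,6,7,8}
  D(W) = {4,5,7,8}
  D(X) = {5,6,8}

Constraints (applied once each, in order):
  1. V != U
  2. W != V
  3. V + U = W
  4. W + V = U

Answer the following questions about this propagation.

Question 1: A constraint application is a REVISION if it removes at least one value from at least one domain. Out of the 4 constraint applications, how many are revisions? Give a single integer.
Answer: 2

Derivation:
Constraint 1 (V != U) on D(V)={4,5,6,7,8} D(U)={3,4,6}: no change => not a revision
Constraint 2 (W != V) on D(W)={4,5,7,8} D(V)={4,5,6,7,8}: no change => not a revision
Constraint 3 (V + U = W) on D(V)={4,5,6,7,8} D(U)={3,4,6} D(W)={4,5,7,8}: V {4,5,6,7,8}->{4,5}; U {3,4,6}->{3,4}; W {4,5,7,8}->{7,8} => REVISION
Constraint 4 (W + V = U) on D(W)={7,8} D(V)={4,5} D(U)={3,4}: W {7,8}->{}; V {4,5}->{}; U {3,4}->{} => REVISION
Total revisions = 2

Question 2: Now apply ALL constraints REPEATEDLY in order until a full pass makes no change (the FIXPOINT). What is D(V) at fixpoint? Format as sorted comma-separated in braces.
Answer: {}

Derivation:
pass 0 (initial): D(V)={4,5,6,7,8}
pass 1: U {3,4,6}->{}; V {4,5,6,7,8}->{}; W {4,5,7,8}->{}
pass 2: no change
Fixpoint after 2 passes: D(V) = {}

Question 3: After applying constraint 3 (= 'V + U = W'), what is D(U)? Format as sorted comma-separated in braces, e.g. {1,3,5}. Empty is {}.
Constraint 1 (V != U) on D(V)={4,5,6,7,8} D(U)={3,4,6}: no change
Constraint 2 (W != V) on D(W)={4,5,7,8} D(V)={4,5,6,7,8}: no change
Constraint 3 (V + U = W) on D(V)={4,5,6,7,8} D(U)={3,4,6} D(W)={4,5,7,8}: V {4,5,6,7,8}->{4,5}; U {3,4,6}->{3,4}; W {4,5,7,8}->{7,8}
So after constraint 3: D(U) = {3,4}

Answer: {3,4}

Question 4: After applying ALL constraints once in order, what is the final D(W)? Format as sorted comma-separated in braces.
Constraint 1 (V != U) on D(V)={4,5,6,7,8} D(U)={3,4,6}: no change
Constraint 2 (W != V) on D(W)={4,5,7,8} D(V)={4,5,6,7,8}: no change
Constraint 3 (V + U = W) on D(V)={4,5,6,7,8} D(U)={3,4,6} D(W)={4,5,7,8}: V {4,5,6,7,8}->{4,5}; U {3,4,6}->{3,4}; W {4,5,7,8}->{7,8}
Constraint 4 (W + V = U) on D(W)={7,8} D(V)={4,5} D(U)={3,4}: W {7,8}->{}; V {4,5}->{}; U {3,4}->{}
So after all 4 constraints: D(W) = {}

Answer: {}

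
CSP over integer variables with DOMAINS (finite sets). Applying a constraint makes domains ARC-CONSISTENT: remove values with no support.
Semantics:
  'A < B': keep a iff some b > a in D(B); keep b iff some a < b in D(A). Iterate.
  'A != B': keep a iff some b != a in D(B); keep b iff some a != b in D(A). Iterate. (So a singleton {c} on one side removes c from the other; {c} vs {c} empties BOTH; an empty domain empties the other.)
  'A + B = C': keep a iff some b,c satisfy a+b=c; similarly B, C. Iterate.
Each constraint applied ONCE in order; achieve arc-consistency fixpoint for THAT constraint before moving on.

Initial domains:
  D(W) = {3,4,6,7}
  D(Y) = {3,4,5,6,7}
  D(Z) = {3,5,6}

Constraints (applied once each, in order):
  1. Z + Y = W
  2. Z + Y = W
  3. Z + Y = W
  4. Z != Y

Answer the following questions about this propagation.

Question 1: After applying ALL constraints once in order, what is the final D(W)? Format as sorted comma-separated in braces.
Answer: {6,7}

Derivation:
Constraint 1 (Z + Y = W) on D(Z)={3,5,6} D(Y)={3,4,5,6,7} D(W)={3,4,6,7}: Z {3,5,6}->{3}; Y {3,4,5,6,7}->{3,4}; W {3,4,6,7}->{6,7}
Constraint 2 (Z + Y = W) on D(Z)={3} D(Y)={3,4} D(W)={6,7}: no change
Constraint 3 (Z + Y = W) on D(Z)={3} D(Y)={3,4} D(W)={6,7}: no change
Constraint 4 (Z != Y) on D(Z)={3} D(Y)={3,4}: Y {3,4}->{4}
So after all 4 constraints: D(W) = {6,7}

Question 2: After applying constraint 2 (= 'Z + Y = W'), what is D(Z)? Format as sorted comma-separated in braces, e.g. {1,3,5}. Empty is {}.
Constraint 1 (Z + Y = W) on D(Z)={3,5,6} D(Y)={3,4,5,6,7} D(W)={3,4,6,7}: Z {3,5,6}->{3}; Y {3,4,5,6,7}->{3,4}; W {3,4,6,7}->{6,7}
Constraint 2 (Z + Y = W) on D(Z)={3} D(Y)={3,4} D(W)={6,7}: no change
So after constraint 2: D(Z) = {3}

Answer: {3}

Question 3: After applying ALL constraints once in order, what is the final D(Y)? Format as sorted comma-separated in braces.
Constraint 1 (Z + Y = W) on D(Z)={3,5,6} D(Y)={3,4,5,6,7} D(W)={3,4,6,7}: Z {3,5,6}->{3}; Y {3,4,5,6,7}->{3,4}; W {3,4,6,7}->{6,7}
Constraint 2 (Z + Y = W) on D(Z)={3} D(Y)={3,4} D(W)={6,7}: no change
Constraint 3 (Z + Y = W) on D(Z)={3} D(Y)={3,4} D(W)={6,7}: no change
Constraint 4 (Z != Y) on D(Z)={3} D(Y)={3,4}: Y {3,4}->{4}
So after all 4 constraints: D(Y) = {4}

Answer: {4}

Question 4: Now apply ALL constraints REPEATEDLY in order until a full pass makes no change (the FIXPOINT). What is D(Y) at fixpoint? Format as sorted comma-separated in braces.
pass 0 (initial): D(Y)={3,4,5,6,7}
pass 1: W {3,4,6,7}->{6,7}; Y {3,4,5,6,7}->{4}; Z {3,5,6}->{3}
pass 2: W {6,7}->{7}
pass 3: no change
Fixpoint after 3 passes: D(Y) = {4}

Answer: {4}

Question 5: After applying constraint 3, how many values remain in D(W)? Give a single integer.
Constraint 1 (Z + Y = W) on D(Z)={3,5,6} D(Y)={3,4,5,6,7} D(W)={3,4,6,7}: Z {3,5,6}->{3}; Y {3,4,5,6,7}->{3,4}; W {3,4,6,7}->{6,7}
Constraint 2 (Z + Y = W) on D(Z)={3} D(Y)={3,4} D(W)={6,7}: no change
Constraint 3 (Z + Y = W) on D(Z)={3} D(Y)={3,4} D(W)={6,7}: no change
So after constraint 3: D(W)={6,7}, size = 2

Answer: 2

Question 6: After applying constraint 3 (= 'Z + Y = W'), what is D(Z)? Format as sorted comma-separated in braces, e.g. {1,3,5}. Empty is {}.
Constraint 1 (Z + Y = W) on D(Z)={3,5,6} D(Y)={3,4,5,6,7} D(W)={3,4,6,7}: Z {3,5,6}->{3}; Y {3,4,5,6,7}->{3,4}; W {3,4,6,7}->{6,7}
Constraint 2 (Z + Y = W) on D(Z)={3} D(Y)={3,4} D(W)={6,7}: no change
Constraint 3 (Z + Y = W) on D(Z)={3} D(Y)={3,4} D(W)={6,7}: no change
So after constraint 3: D(Z) = {3}

Answer: {3}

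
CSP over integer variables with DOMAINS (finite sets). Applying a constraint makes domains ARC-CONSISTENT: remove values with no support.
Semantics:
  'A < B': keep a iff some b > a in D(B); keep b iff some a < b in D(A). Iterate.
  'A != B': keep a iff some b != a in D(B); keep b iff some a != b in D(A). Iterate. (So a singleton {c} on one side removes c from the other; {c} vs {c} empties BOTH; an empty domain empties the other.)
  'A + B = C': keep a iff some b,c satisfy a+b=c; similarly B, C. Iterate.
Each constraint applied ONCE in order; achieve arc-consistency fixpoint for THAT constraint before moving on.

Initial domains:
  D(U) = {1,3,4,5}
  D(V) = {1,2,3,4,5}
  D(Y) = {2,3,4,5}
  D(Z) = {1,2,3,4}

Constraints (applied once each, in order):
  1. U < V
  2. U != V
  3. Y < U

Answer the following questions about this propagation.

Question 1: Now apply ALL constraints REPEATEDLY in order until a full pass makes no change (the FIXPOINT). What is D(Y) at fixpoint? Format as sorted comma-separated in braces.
pass 0 (initial): D(Y)={2,3,4,5}
pass 1: U {1,3,4,5}->{3,4}; V {1,2,3,4,5}->{2,3,4,5}; Y {2,3,4,5}->{2,3}
pass 2: V {2,3,4,5}->{4,5}
pass 3: no change
Fixpoint after 3 passes: D(Y) = {2,3}

Answer: {2,3}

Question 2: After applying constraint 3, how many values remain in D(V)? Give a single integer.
Answer: 4

Derivation:
Constraint 1 (U < V) on D(U)={1,3,4,5} D(V)={1,2,3,4,5}: U {1,3,4,5}->{1,3,4}; V {1,2,3,4,5}->{2,3,4,5}
Constraint 2 (U != V) on D(U)={1,3,4} D(V)={2,3,4,5}: no change
Constraint 3 (Y < U) on D(Y)={2,3,4,5} D(U)={1,3,4}: Y {2,3,4,5}->{2,3}; U {1,3,4}->{3,4}
So after constraint 3: D(V)={2,3,4,5}, size = 4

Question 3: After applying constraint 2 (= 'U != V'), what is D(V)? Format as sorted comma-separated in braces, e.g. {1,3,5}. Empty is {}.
Constraint 1 (U < V) on D(U)={1,3,4,5} D(V)={1,2,3,4,5}: U {1,3,4,5}->{1,3,4}; V {1,2,3,4,5}->{2,3,4,5}
Constraint 2 (U != V) on D(U)={1,3,4} D(V)={2,3,4,5}: no change
So after constraint 2: D(V) = {2,3,4,5}

Answer: {2,3,4,5}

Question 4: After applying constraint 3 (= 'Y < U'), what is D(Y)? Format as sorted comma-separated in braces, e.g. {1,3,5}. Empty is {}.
Answer: {2,3}

Derivation:
Constraint 1 (U < V) on D(U)={1,3,4,5} D(V)={1,2,3,4,5}: U {1,3,4,5}->{1,3,4}; V {1,2,3,4,5}->{2,3,4,5}
Constraint 2 (U != V) on D(U)={1,3,4} D(V)={2,3,4,5}: no change
Constraint 3 (Y < U) on D(Y)={2,3,4,5} D(U)={1,3,4}: Y {2,3,4,5}->{2,3}; U {1,3,4}->{3,4}
So after constraint 3: D(Y) = {2,3}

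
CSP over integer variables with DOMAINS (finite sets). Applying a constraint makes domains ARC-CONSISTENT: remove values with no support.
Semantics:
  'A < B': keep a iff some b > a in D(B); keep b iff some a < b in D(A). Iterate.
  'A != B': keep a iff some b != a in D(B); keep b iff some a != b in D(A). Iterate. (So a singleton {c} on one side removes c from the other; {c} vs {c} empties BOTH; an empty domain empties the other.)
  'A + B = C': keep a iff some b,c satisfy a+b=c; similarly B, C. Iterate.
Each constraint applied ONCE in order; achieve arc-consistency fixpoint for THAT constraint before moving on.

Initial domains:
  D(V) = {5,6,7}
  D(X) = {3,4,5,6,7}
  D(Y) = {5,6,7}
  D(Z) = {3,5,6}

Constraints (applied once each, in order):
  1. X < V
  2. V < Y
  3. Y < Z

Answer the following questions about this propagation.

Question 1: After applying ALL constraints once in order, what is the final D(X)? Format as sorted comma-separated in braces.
Answer: {3,4,5,6}

Derivation:
Constraint 1 (X < V) on D(X)={3,4,5,6,7} D(V)={5,6,7}: X {3,4,5,6,7}->{3,4,5,6}
Constraint 2 (V < Y) on D(V)={5,6,7} D(Y)={5,6,7}: V {5,6,7}->{5,6}; Y {5,6,7}->{6,7}
Constraint 3 (Y < Z) on D(Y)={6,7} D(Z)={3,5,6}: Y {6,7}->{}; Z {3,5,6}->{}
So after all 3 constraints: D(X) = {3,4,5,6}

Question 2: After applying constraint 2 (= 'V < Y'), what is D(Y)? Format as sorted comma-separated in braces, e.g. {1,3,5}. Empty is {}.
Constraint 1 (X < V) on D(X)={3,4,5,6,7} D(V)={5,6,7}: X {3,4,5,6,7}->{3,4,5,6}
Constraint 2 (V < Y) on D(V)={5,6,7} D(Y)={5,6,7}: V {5,6,7}->{5,6}; Y {5,6,7}->{6,7}
So after constraint 2: D(Y) = {6,7}

Answer: {6,7}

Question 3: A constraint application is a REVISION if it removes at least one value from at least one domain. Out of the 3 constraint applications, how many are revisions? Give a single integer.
Answer: 3

Derivation:
Constraint 1 (X < V) on D(X)={3,4,5,6,7} D(V)={5,6,7}: X {3,4,5,6,7}->{3,4,5,6} => REVISION
Constraint 2 (V < Y) on D(V)={5,6,7} D(Y)={5,6,7}: V {5,6,7}->{5,6}; Y {5,6,7}->{6,7} => REVISION
Constraint 3 (Y < Z) on D(Y)={6,7} D(Z)={3,5,6}: Y {6,7}->{}; Z {3,5,6}->{} => REVISION
Total revisions = 3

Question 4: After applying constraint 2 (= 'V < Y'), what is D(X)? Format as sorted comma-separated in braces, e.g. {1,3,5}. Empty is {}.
Answer: {3,4,5,6}

Derivation:
Constraint 1 (X < V) on D(X)={3,4,5,6,7} D(V)={5,6,7}: X {3,4,5,6,7}->{3,4,5,6}
Constraint 2 (V < Y) on D(V)={5,6,7} D(Y)={5,6,7}: V {5,6,7}->{5,6}; Y {5,6,7}->{6,7}
So after constraint 2: D(X) = {3,4,5,6}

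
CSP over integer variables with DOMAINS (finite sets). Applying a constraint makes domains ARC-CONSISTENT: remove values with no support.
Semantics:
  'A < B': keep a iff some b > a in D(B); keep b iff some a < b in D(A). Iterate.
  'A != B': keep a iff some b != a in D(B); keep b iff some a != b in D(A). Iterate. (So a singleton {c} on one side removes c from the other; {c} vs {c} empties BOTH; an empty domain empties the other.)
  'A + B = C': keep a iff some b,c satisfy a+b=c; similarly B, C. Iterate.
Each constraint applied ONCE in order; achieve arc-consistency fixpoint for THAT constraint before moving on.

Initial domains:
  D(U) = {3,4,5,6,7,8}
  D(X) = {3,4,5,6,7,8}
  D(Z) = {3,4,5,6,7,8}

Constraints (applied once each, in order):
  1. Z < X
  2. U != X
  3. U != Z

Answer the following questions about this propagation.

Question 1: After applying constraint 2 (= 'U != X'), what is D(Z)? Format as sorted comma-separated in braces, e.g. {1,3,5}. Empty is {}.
Constraint 1 (Z < X) on D(Z)={3,4,5,6,7,8} D(X)={3,4,5,6,7,8}: Z {3,4,5,6,7,8}->{3,4,5,6,7}; X {3,4,5,6,7,8}->{4,5,6,7,8}
Constraint 2 (U != X) on D(U)={3,4,5,6,7,8} D(X)={4,5,6,7,8}: no change
So after constraint 2: D(Z) = {3,4,5,6,7}

Answer: {3,4,5,6,7}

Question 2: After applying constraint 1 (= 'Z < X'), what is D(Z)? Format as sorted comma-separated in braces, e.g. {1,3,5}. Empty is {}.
Answer: {3,4,5,6,7}

Derivation:
Constraint 1 (Z < X) on D(Z)={3,4,5,6,7,8} D(X)={3,4,5,6,7,8}: Z {3,4,5,6,7,8}->{3,4,5,6,7}; X {3,4,5,6,7,8}->{4,5,6,7,8}
So after constraint 1: D(Z) = {3,4,5,6,7}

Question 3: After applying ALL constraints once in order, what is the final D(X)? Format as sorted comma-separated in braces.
Answer: {4,5,6,7,8}

Derivation:
Constraint 1 (Z < X) on D(Z)={3,4,5,6,7,8} D(X)={3,4,5,6,7,8}: Z {3,4,5,6,7,8}->{3,4,5,6,7}; X {3,4,5,6,7,8}->{4,5,6,7,8}
Constraint 2 (U != X) on D(U)={3,4,5,6,7,8} D(X)={4,5,6,7,8}: no change
Constraint 3 (U != Z) on D(U)={3,4,5,6,7,8} D(Z)={3,4,5,6,7}: no change
So after all 3 constraints: D(X) = {4,5,6,7,8}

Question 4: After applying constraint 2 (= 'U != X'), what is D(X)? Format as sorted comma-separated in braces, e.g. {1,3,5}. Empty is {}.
Answer: {4,5,6,7,8}

Derivation:
Constraint 1 (Z < X) on D(Z)={3,4,5,6,7,8} D(X)={3,4,5,6,7,8}: Z {3,4,5,6,7,8}->{3,4,5,6,7}; X {3,4,5,6,7,8}->{4,5,6,7,8}
Constraint 2 (U != X) on D(U)={3,4,5,6,7,8} D(X)={4,5,6,7,8}: no change
So after constraint 2: D(X) = {4,5,6,7,8}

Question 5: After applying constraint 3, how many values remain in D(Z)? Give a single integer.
Constraint 1 (Z < X) on D(Z)={3,4,5,6,7,8} D(X)={3,4,5,6,7,8}: Z {3,4,5,6,7,8}->{3,4,5,6,7}; X {3,4,5,6,7,8}->{4,5,6,7,8}
Constraint 2 (U != X) on D(U)={3,4,5,6,7,8} D(X)={4,5,6,7,8}: no change
Constraint 3 (U != Z) on D(U)={3,4,5,6,7,8} D(Z)={3,4,5,6,7}: no change
So after constraint 3: D(Z)={3,4,5,6,7}, size = 5

Answer: 5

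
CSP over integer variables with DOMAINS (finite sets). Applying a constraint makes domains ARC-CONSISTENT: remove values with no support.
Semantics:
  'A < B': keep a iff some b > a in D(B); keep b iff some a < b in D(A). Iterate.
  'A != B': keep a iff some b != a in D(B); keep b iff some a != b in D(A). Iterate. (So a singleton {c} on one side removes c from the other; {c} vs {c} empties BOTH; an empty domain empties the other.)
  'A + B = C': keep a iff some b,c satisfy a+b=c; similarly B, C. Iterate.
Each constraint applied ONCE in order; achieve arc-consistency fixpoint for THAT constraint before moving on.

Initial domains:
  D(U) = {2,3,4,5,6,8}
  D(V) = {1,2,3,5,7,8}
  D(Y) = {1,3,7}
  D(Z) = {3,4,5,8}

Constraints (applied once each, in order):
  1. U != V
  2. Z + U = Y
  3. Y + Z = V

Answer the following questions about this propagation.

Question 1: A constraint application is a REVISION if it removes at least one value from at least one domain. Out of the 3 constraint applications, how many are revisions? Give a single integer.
Constraint 1 (U != V) on D(U)={2,3,4,5,6,8} D(V)={1,2,3,5,7,8}: no change => not a revision
Constraint 2 (Z + U = Y) on D(Z)={3,4,5,8} D(U)={2,3,4,5,6,8} D(Y)={1,3,7}: Z {3,4,5,8}->{3,4,5}; U {2,3,4,5,6,8}->{2,3,4}; Y {1,3,7}->{7} => REVISION
Constraint 3 (Y + Z = V) on D(Y)={7} D(Z)={3,4,5} D(V)={1,2,3,5,7,8}: Y {7}->{}; Z {3,4,5}->{}; V {1,2,3,5,7,8}->{} => REVISION
Total revisions = 2

Answer: 2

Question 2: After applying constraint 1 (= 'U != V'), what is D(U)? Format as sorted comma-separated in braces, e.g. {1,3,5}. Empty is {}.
Constraint 1 (U != V) on D(U)={2,3,4,5,6,8} D(V)={1,2,3,5,7,8}: no change
So after constraint 1: D(U) = {2,3,4,5,6,8}

Answer: {2,3,4,5,6,8}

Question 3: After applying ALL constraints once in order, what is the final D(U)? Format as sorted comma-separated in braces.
Answer: {2,3,4}

Derivation:
Constraint 1 (U != V) on D(U)={2,3,4,5,6,8} D(V)={1,2,3,5,7,8}: no change
Constraint 2 (Z + U = Y) on D(Z)={3,4,5,8} D(U)={2,3,4,5,6,8} D(Y)={1,3,7}: Z {3,4,5,8}->{3,4,5}; U {2,3,4,5,6,8}->{2,3,4}; Y {1,3,7}->{7}
Constraint 3 (Y + Z = V) on D(Y)={7} D(Z)={3,4,5} D(V)={1,2,3,5,7,8}: Y {7}->{}; Z {3,4,5}->{}; V {1,2,3,5,7,8}->{}
So after all 3 constraints: D(U) = {2,3,4}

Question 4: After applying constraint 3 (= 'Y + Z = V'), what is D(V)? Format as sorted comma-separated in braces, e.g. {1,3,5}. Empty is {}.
Constraint 1 (U != V) on D(U)={2,3,4,5,6,8} D(V)={1,2,3,5,7,8}: no change
Constraint 2 (Z + U = Y) on D(Z)={3,4,5,8} D(U)={2,3,4,5,6,8} D(Y)={1,3,7}: Z {3,4,5,8}->{3,4,5}; U {2,3,4,5,6,8}->{2,3,4}; Y {1,3,7}->{7}
Constraint 3 (Y + Z = V) on D(Y)={7} D(Z)={3,4,5} D(V)={1,2,3,5,7,8}: Y {7}->{}; Z {3,4,5}->{}; V {1,2,3,5,7,8}->{}
So after constraint 3: D(V) = {}

Answer: {}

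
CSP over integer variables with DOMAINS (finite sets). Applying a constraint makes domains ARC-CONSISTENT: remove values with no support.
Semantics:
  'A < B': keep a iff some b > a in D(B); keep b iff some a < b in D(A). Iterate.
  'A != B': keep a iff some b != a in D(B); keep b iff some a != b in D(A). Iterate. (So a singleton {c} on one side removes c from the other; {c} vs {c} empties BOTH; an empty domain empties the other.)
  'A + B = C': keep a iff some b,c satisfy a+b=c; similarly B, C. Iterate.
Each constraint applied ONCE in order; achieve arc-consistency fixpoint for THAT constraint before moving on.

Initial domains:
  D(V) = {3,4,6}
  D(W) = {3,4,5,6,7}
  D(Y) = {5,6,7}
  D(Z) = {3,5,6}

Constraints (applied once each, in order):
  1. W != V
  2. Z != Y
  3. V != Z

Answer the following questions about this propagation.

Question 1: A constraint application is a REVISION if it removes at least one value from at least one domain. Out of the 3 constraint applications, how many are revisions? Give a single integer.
Constraint 1 (W != V) on D(W)={3,4,5,6,7} D(V)={3,4,6}: no change => not a revision
Constraint 2 (Z != Y) on D(Z)={3,5,6} D(Y)={5,6,7}: no change => not a revision
Constraint 3 (V != Z) on D(V)={3,4,6} D(Z)={3,5,6}: no change => not a revision
Total revisions = 0

Answer: 0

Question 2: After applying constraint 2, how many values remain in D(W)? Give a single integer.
Constraint 1 (W != V) on D(W)={3,4,5,6,7} D(V)={3,4,6}: no change
Constraint 2 (Z != Y) on D(Z)={3,5,6} D(Y)={5,6,7}: no change
So after constraint 2: D(W)={3,4,5,6,7}, size = 5

Answer: 5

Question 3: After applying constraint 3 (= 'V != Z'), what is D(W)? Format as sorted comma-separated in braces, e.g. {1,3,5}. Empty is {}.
Answer: {3,4,5,6,7}

Derivation:
Constraint 1 (W != V) on D(W)={3,4,5,6,7} D(V)={3,4,6}: no change
Constraint 2 (Z != Y) on D(Z)={3,5,6} D(Y)={5,6,7}: no change
Constraint 3 (V != Z) on D(V)={3,4,6} D(Z)={3,5,6}: no change
So after constraint 3: D(W) = {3,4,5,6,7}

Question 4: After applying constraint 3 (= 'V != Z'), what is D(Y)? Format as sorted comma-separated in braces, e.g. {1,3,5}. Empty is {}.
Constraint 1 (W != V) on D(W)={3,4,5,6,7} D(V)={3,4,6}: no change
Constraint 2 (Z != Y) on D(Z)={3,5,6} D(Y)={5,6,7}: no change
Constraint 3 (V != Z) on D(V)={3,4,6} D(Z)={3,5,6}: no change
So after constraint 3: D(Y) = {5,6,7}

Answer: {5,6,7}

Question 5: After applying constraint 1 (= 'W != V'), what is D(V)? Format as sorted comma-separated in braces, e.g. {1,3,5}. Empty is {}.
Constraint 1 (W != V) on D(W)={3,4,5,6,7} D(V)={3,4,6}: no change
So after constraint 1: D(V) = {3,4,6}

Answer: {3,4,6}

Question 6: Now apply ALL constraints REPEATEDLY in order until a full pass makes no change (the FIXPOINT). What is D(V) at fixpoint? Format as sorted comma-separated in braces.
pass 0 (initial): D(V)={3,4,6}
pass 1: no change
Fixpoint after 1 passes: D(V) = {3,4,6}

Answer: {3,4,6}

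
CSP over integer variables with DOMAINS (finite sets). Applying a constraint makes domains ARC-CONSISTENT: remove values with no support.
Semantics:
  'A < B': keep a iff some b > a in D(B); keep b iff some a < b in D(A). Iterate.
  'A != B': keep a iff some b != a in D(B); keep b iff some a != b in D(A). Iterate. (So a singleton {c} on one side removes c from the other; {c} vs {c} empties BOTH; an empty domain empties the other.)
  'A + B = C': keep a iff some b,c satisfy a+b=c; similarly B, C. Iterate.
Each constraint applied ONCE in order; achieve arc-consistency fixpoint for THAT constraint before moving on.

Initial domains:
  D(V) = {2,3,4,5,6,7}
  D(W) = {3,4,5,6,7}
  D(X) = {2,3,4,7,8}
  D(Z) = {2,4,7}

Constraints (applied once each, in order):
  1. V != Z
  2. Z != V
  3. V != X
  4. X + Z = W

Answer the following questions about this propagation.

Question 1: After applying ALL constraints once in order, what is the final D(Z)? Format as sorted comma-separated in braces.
Answer: {2,4}

Derivation:
Constraint 1 (V != Z) on D(V)={2,3,4,5,6,7} D(Z)={2,4,7}: no change
Constraint 2 (Z != V) on D(Z)={2,4,7} D(V)={2,3,4,5,6,7}: no change
Constraint 3 (V != X) on D(V)={2,3,4,5,6,7} D(X)={2,3,4,7,8}: no change
Constraint 4 (X + Z = W) on D(X)={2,3,4,7,8} D(Z)={2,4,7} D(W)={3,4,5,6,7}: X {2,3,4,7,8}->{2,3,4}; Z {2,4,7}->{2,4}; W {3,4,5,6,7}->{4,5,6,7}
So after all 4 constraints: D(Z) = {2,4}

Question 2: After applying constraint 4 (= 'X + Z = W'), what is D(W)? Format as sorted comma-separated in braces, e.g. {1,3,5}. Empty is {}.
Answer: {4,5,6,7}

Derivation:
Constraint 1 (V != Z) on D(V)={2,3,4,5,6,7} D(Z)={2,4,7}: no change
Constraint 2 (Z != V) on D(Z)={2,4,7} D(V)={2,3,4,5,6,7}: no change
Constraint 3 (V != X) on D(V)={2,3,4,5,6,7} D(X)={2,3,4,7,8}: no change
Constraint 4 (X + Z = W) on D(X)={2,3,4,7,8} D(Z)={2,4,7} D(W)={3,4,5,6,7}: X {2,3,4,7,8}->{2,3,4}; Z {2,4,7}->{2,4}; W {3,4,5,6,7}->{4,5,6,7}
So after constraint 4: D(W) = {4,5,6,7}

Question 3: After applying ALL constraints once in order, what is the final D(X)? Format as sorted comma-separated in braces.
Answer: {2,3,4}

Derivation:
Constraint 1 (V != Z) on D(V)={2,3,4,5,6,7} D(Z)={2,4,7}: no change
Constraint 2 (Z != V) on D(Z)={2,4,7} D(V)={2,3,4,5,6,7}: no change
Constraint 3 (V != X) on D(V)={2,3,4,5,6,7} D(X)={2,3,4,7,8}: no change
Constraint 4 (X + Z = W) on D(X)={2,3,4,7,8} D(Z)={2,4,7} D(W)={3,4,5,6,7}: X {2,3,4,7,8}->{2,3,4}; Z {2,4,7}->{2,4}; W {3,4,5,6,7}->{4,5,6,7}
So after all 4 constraints: D(X) = {2,3,4}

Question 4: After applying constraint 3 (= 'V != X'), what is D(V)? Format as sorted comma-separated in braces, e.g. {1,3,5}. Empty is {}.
Constraint 1 (V != Z) on D(V)={2,3,4,5,6,7} D(Z)={2,4,7}: no change
Constraint 2 (Z != V) on D(Z)={2,4,7} D(V)={2,3,4,5,6,7}: no change
Constraint 3 (V != X) on D(V)={2,3,4,5,6,7} D(X)={2,3,4,7,8}: no change
So after constraint 3: D(V) = {2,3,4,5,6,7}

Answer: {2,3,4,5,6,7}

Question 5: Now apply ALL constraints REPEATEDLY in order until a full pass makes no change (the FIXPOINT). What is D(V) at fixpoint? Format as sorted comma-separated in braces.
Answer: {2,3,4,5,6,7}

Derivation:
pass 0 (initial): D(V)={2,3,4,5,6,7}
pass 1: W {3,4,5,6,7}->{4,5,6,7}; X {2,3,4,7,8}->{2,3,4}; Z {2,4,7}->{2,4}
pass 2: no change
Fixpoint after 2 passes: D(V) = {2,3,4,5,6,7}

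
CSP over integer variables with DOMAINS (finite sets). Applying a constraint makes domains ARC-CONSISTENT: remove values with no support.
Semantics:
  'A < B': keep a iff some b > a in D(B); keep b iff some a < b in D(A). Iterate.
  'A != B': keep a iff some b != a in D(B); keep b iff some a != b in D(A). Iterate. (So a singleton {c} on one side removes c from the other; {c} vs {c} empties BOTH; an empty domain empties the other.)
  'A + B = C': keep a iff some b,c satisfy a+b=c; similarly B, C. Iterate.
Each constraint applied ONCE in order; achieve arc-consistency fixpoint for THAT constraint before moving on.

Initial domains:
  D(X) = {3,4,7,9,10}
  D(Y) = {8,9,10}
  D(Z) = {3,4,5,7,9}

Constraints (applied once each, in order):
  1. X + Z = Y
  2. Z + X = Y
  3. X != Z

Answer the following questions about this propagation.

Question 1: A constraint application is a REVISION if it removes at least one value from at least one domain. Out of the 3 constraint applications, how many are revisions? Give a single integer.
Constraint 1 (X + Z = Y) on D(X)={3,4,7,9,10} D(Z)={3,4,5,7,9} D(Y)={8,9,10}: X {3,4,7,9,10}->{3,4,7}; Z {3,4,5,7,9}->{3,4,5,7} => REVISION
Constraint 2 (Z + X = Y) on D(Z)={3,4,5,7} D(X)={3,4,7} D(Y)={8,9,10}: no change => not a revision
Constraint 3 (X != Z) on D(X)={3,4,7} D(Z)={3,4,5,7}: no change => not a revision
Total revisions = 1

Answer: 1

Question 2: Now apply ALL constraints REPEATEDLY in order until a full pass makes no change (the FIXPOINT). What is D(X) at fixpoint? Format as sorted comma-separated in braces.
pass 0 (initial): D(X)={3,4,7,9,10}
pass 1: X {3,4,7,9,10}->{3,4,7}; Z {3,4,5,7,9}->{3,4,5,7}
pass 2: no change
Fixpoint after 2 passes: D(X) = {3,4,7}

Answer: {3,4,7}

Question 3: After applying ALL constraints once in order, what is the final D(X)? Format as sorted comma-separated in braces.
Answer: {3,4,7}

Derivation:
Constraint 1 (X + Z = Y) on D(X)={3,4,7,9,10} D(Z)={3,4,5,7,9} D(Y)={8,9,10}: X {3,4,7,9,10}->{3,4,7}; Z {3,4,5,7,9}->{3,4,5,7}
Constraint 2 (Z + X = Y) on D(Z)={3,4,5,7} D(X)={3,4,7} D(Y)={8,9,10}: no change
Constraint 3 (X != Z) on D(X)={3,4,7} D(Z)={3,4,5,7}: no change
So after all 3 constraints: D(X) = {3,4,7}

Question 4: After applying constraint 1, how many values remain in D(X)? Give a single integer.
Answer: 3

Derivation:
Constraint 1 (X + Z = Y) on D(X)={3,4,7,9,10} D(Z)={3,4,5,7,9} D(Y)={8,9,10}: X {3,4,7,9,10}->{3,4,7}; Z {3,4,5,7,9}->{3,4,5,7}
So after constraint 1: D(X)={3,4,7}, size = 3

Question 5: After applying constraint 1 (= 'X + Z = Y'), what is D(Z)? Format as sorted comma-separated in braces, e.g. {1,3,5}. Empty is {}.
Answer: {3,4,5,7}

Derivation:
Constraint 1 (X + Z = Y) on D(X)={3,4,7,9,10} D(Z)={3,4,5,7,9} D(Y)={8,9,10}: X {3,4,7,9,10}->{3,4,7}; Z {3,4,5,7,9}->{3,4,5,7}
So after constraint 1: D(Z) = {3,4,5,7}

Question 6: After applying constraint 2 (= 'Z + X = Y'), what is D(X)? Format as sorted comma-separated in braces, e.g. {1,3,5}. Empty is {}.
Answer: {3,4,7}

Derivation:
Constraint 1 (X + Z = Y) on D(X)={3,4,7,9,10} D(Z)={3,4,5,7,9} D(Y)={8,9,10}: X {3,4,7,9,10}->{3,4,7}; Z {3,4,5,7,9}->{3,4,5,7}
Constraint 2 (Z + X = Y) on D(Z)={3,4,5,7} D(X)={3,4,7} D(Y)={8,9,10}: no change
So after constraint 2: D(X) = {3,4,7}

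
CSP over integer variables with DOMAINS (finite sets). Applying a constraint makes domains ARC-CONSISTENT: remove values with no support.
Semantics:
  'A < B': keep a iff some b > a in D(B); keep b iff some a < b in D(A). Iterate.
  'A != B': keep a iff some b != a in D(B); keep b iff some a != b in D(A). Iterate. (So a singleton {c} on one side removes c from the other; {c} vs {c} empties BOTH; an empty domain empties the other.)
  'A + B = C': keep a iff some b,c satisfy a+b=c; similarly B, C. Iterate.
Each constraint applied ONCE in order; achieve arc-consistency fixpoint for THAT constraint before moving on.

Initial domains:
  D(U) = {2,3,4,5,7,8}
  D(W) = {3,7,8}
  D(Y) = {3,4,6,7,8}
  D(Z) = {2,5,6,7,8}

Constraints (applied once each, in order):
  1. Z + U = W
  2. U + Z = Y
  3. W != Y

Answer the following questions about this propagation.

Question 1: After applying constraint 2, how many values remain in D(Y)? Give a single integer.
Answer: 3

Derivation:
Constraint 1 (Z + U = W) on D(Z)={2,5,6,7,8} D(U)={2,3,4,5,7,8} D(W)={3,7,8}: Z {2,5,6,7,8}->{2,5,6}; U {2,3,4,5,7,8}->{2,3,5}; W {3,7,8}->{7,8}
Constraint 2 (U + Z = Y) on D(U)={2,3,5} D(Z)={2,5,6} D(Y)={3,4,6,7,8}: Y {3,4,6,7,8}->{4,7,8}
So after constraint 2: D(Y)={4,7,8}, size = 3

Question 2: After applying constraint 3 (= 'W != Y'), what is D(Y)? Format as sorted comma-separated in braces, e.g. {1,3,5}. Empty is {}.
Answer: {4,7,8}

Derivation:
Constraint 1 (Z + U = W) on D(Z)={2,5,6,7,8} D(U)={2,3,4,5,7,8} D(W)={3,7,8}: Z {2,5,6,7,8}->{2,5,6}; U {2,3,4,5,7,8}->{2,3,5}; W {3,7,8}->{7,8}
Constraint 2 (U + Z = Y) on D(U)={2,3,5} D(Z)={2,5,6} D(Y)={3,4,6,7,8}: Y {3,4,6,7,8}->{4,7,8}
Constraint 3 (W != Y) on D(W)={7,8} D(Y)={4,7,8}: no change
So after constraint 3: D(Y) = {4,7,8}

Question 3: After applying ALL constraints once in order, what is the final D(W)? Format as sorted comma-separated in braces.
Answer: {7,8}

Derivation:
Constraint 1 (Z + U = W) on D(Z)={2,5,6,7,8} D(U)={2,3,4,5,7,8} D(W)={3,7,8}: Z {2,5,6,7,8}->{2,5,6}; U {2,3,4,5,7,8}->{2,3,5}; W {3,7,8}->{7,8}
Constraint 2 (U + Z = Y) on D(U)={2,3,5} D(Z)={2,5,6} D(Y)={3,4,6,7,8}: Y {3,4,6,7,8}->{4,7,8}
Constraint 3 (W != Y) on D(W)={7,8} D(Y)={4,7,8}: no change
So after all 3 constraints: D(W) = {7,8}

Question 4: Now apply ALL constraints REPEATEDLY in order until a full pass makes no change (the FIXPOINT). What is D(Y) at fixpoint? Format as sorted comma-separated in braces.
Answer: {4,7,8}

Derivation:
pass 0 (initial): D(Y)={3,4,6,7,8}
pass 1: U {2,3,4,5,7,8}->{2,3,5}; W {3,7,8}->{7,8}; Y {3,4,6,7,8}->{4,7,8}; Z {2,5,6,7,8}->{2,5,6}
pass 2: no change
Fixpoint after 2 passes: D(Y) = {4,7,8}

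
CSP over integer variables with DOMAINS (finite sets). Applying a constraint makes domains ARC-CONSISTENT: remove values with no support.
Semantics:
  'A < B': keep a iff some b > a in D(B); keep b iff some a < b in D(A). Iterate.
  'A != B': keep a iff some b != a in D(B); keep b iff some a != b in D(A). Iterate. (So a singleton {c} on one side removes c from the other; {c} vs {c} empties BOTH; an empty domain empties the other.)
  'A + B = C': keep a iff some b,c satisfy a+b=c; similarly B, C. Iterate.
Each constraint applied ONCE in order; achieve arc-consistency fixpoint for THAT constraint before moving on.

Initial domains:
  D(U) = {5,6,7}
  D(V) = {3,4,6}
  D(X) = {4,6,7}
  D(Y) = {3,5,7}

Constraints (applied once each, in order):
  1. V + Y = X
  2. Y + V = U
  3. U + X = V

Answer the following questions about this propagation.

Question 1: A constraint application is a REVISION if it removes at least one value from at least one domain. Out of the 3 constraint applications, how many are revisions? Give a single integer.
Constraint 1 (V + Y = X) on D(V)={3,4,6} D(Y)={3,5,7} D(X)={4,6,7}: V {3,4,6}->{3,4}; Y {3,5,7}->{3}; X {4,6,7}->{6,7} => REVISION
Constraint 2 (Y + V = U) on D(Y)={3} D(V)={3,4} D(U)={5,6,7}: U {5,6,7}->{6,7} => REVISION
Constraint 3 (U + X = V) on D(U)={6,7} D(X)={6,7} D(V)={3,4}: U {6,7}->{}; X {6,7}->{}; V {3,4}->{} => REVISION
Total revisions = 3

Answer: 3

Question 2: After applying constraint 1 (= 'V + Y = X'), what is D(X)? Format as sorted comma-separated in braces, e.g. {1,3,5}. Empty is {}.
Constraint 1 (V + Y = X) on D(V)={3,4,6} D(Y)={3,5,7} D(X)={4,6,7}: V {3,4,6}->{3,4}; Y {3,5,7}->{3}; X {4,6,7}->{6,7}
So after constraint 1: D(X) = {6,7}

Answer: {6,7}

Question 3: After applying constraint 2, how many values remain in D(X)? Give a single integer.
Answer: 2

Derivation:
Constraint 1 (V + Y = X) on D(V)={3,4,6} D(Y)={3,5,7} D(X)={4,6,7}: V {3,4,6}->{3,4}; Y {3,5,7}->{3}; X {4,6,7}->{6,7}
Constraint 2 (Y + V = U) on D(Y)={3} D(V)={3,4} D(U)={5,6,7}: U {5,6,7}->{6,7}
So after constraint 2: D(X)={6,7}, size = 2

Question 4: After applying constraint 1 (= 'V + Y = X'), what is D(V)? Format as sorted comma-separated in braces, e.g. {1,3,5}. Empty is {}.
Answer: {3,4}

Derivation:
Constraint 1 (V + Y = X) on D(V)={3,4,6} D(Y)={3,5,7} D(X)={4,6,7}: V {3,4,6}->{3,4}; Y {3,5,7}->{3}; X {4,6,7}->{6,7}
So after constraint 1: D(V) = {3,4}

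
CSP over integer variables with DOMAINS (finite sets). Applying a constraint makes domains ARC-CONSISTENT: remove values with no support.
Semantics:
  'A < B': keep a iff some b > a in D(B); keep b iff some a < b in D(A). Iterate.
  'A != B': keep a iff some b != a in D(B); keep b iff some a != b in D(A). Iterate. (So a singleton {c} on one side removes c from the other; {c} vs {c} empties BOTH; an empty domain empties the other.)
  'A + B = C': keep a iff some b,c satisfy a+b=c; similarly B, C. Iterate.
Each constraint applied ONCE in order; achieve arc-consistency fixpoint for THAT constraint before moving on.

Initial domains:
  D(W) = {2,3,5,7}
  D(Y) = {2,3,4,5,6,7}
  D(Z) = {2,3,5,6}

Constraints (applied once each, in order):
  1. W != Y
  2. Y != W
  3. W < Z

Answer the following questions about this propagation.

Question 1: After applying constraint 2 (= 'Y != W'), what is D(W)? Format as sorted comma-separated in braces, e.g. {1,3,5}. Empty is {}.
Answer: {2,3,5,7}

Derivation:
Constraint 1 (W != Y) on D(W)={2,3,5,7} D(Y)={2,3,4,5,6,7}: no change
Constraint 2 (Y != W) on D(Y)={2,3,4,5,6,7} D(W)={2,3,5,7}: no change
So after constraint 2: D(W) = {2,3,5,7}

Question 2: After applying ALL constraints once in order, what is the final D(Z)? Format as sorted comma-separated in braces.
Constraint 1 (W != Y) on D(W)={2,3,5,7} D(Y)={2,3,4,5,6,7}: no change
Constraint 2 (Y != W) on D(Y)={2,3,4,5,6,7} D(W)={2,3,5,7}: no change
Constraint 3 (W < Z) on D(W)={2,3,5,7} D(Z)={2,3,5,6}: W {2,3,5,7}->{2,3,5}; Z {2,3,5,6}->{3,5,6}
So after all 3 constraints: D(Z) = {3,5,6}

Answer: {3,5,6}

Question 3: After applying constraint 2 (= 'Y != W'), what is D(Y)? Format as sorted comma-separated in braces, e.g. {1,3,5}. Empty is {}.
Constraint 1 (W != Y) on D(W)={2,3,5,7} D(Y)={2,3,4,5,6,7}: no change
Constraint 2 (Y != W) on D(Y)={2,3,4,5,6,7} D(W)={2,3,5,7}: no change
So after constraint 2: D(Y) = {2,3,4,5,6,7}

Answer: {2,3,4,5,6,7}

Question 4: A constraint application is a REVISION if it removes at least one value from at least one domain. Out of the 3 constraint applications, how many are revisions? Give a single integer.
Answer: 1

Derivation:
Constraint 1 (W != Y) on D(W)={2,3,5,7} D(Y)={2,3,4,5,6,7}: no change => not a revision
Constraint 2 (Y != W) on D(Y)={2,3,4,5,6,7} D(W)={2,3,5,7}: no change => not a revision
Constraint 3 (W < Z) on D(W)={2,3,5,7} D(Z)={2,3,5,6}: W {2,3,5,7}->{2,3,5}; Z {2,3,5,6}->{3,5,6} => REVISION
Total revisions = 1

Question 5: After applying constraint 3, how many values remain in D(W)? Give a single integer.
Answer: 3

Derivation:
Constraint 1 (W != Y) on D(W)={2,3,5,7} D(Y)={2,3,4,5,6,7}: no change
Constraint 2 (Y != W) on D(Y)={2,3,4,5,6,7} D(W)={2,3,5,7}: no change
Constraint 3 (W < Z) on D(W)={2,3,5,7} D(Z)={2,3,5,6}: W {2,3,5,7}->{2,3,5}; Z {2,3,5,6}->{3,5,6}
So after constraint 3: D(W)={2,3,5}, size = 3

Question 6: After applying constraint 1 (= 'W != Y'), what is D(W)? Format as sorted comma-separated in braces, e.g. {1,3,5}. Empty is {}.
Constraint 1 (W != Y) on D(W)={2,3,5,7} D(Y)={2,3,4,5,6,7}: no change
So after constraint 1: D(W) = {2,3,5,7}

Answer: {2,3,5,7}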